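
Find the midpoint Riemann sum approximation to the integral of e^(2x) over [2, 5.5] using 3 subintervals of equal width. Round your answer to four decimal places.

24066.4347

Δx = (5.5 − 2)/3 = 7/6.
Midpoints: 31/12, 3.75, 59/12.
f(31/12) ≈ 175.3294, f(3.75) ≈ 1808.0424, f(59/12) ≈ 18645.0008.
Sum = Δx · [f(31/12) + f(3.75) + f(59/12)].
Sum ≈ 24066.4347.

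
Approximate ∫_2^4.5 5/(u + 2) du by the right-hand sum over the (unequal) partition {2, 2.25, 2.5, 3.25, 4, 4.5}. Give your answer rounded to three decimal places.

2.296

Subinterval widths: 0.25, 0.25, 0.75, 0.75, 0.5.
Right endpoints: 2.25, 2.5, 3.25, 4, 4.5.
f(2.25) = 20/17, f(2.5) = 10/9, f(3.25) = 20/21, f(4) = 5/6, f(4.5) = 10/13.
Sum = Σ Δu_i · f(u_i).
Sum ≈ 2.296.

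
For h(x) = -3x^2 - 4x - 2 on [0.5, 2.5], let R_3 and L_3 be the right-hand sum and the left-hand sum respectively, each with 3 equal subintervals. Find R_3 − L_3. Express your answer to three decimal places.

R_3 ≈ -40.61111.
L_3 ≈ -23.27778.
R_3 − L_3 ≈ -17.333.

-17.333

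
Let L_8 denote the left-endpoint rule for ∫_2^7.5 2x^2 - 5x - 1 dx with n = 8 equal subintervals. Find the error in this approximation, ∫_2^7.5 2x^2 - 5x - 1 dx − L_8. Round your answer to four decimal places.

Exact integral: ∫_2^7.5 f(x) dx ≈ 139.791667.
L_8 ≈ 114.189453.
Error ≈ 139.791667 − 114.189453 ≈ 25.6022.

25.6022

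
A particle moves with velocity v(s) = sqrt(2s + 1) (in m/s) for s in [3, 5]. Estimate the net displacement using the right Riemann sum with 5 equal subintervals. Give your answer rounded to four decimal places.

Δs = (5 − 3)/5 = 0.4.
Right endpoints: 3.4, 3.8, 4.2, 4.6, 5.
v(3.4) ≈ 2.7928, v(3.8) ≈ 2.9326, v(4.2) ≈ 3.0659, v(4.6) ≈ 3.1937, v(5) ≈ 3.3166.
Sum = Δs · [v(3.4) + v(3.8) + v(4.2) + v(4.6) + v(5)].
Sum ≈ 6.1207.

6.1207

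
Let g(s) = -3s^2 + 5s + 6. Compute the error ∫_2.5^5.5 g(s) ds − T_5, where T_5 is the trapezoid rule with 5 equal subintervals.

0.54

Exact integral: ∫_2.5^5.5 g(s) ds = -72.75.
T_5 = -73.29.
Error = -72.75 − (-73.29) = 0.54.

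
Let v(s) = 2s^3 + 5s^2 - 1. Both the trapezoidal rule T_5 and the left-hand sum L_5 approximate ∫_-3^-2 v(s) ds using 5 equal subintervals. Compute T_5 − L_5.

T_5 = -1.9.
L_5 = -3.2.
T_5 − L_5 = 1.3.

1.3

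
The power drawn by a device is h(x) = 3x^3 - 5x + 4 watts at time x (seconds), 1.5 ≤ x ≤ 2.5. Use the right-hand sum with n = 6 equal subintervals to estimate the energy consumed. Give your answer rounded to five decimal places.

22.22917

Δx = (2.5 − 1.5)/6 = 1/6.
Right endpoints: 5/3, 11/6, 2, 13/6, 7/3, 2.5.
h(5/3) = 86/9, h(11/6) = 959/72, h(2) = 18, h(13/6) = 1705/72, h(7/3) = 274/9, h(2.5) = 38.375.
Sum = Δx · [h(5/3) + h(11/6) + h(2) + ...].
Sum ≈ 22.22917.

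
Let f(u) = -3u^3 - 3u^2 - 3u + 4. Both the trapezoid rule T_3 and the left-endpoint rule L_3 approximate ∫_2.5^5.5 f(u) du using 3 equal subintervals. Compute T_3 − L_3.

T_3 = -851.25.
L_3 = -584.625.
T_3 − L_3 = -266.625.

-266.625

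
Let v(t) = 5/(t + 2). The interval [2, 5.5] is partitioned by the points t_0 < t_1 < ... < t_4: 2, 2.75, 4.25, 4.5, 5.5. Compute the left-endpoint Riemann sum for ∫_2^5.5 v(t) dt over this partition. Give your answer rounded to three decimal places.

3.486

Subinterval widths: 0.75, 1.5, 0.25, 1.
Left endpoints: 2, 2.75, 4.25, 4.5.
v(2) = 1.25, v(2.75) = 20/19, v(4.25) = 0.8, v(4.5) = 10/13.
Sum = Σ Δt_i · v(t_i).
Sum ≈ 3.486.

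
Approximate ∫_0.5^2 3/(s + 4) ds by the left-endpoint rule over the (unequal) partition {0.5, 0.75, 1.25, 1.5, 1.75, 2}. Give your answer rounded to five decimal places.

0.89211

Subinterval widths: 0.25, 0.5, 0.25, 0.25, 0.25.
Left endpoints: 0.5, 0.75, 1.25, 1.5, 1.75.
f(0.5) = 2/3, f(0.75) = 12/19, f(1.25) = 4/7, f(1.5) = 6/11, f(1.75) = 12/23.
Sum = Σ Δs_i · f(s_i).
Sum ≈ 0.89211.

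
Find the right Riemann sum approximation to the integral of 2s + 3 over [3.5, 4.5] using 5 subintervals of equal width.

Δs = (4.5 − 3.5)/5 = 0.2.
Right endpoints: 3.7, 3.9, 4.1, 4.3, 4.5.
f(3.7) = 10.4, f(3.9) = 10.8, f(4.1) = 11.2, f(4.3) = 11.6, f(4.5) = 12.
Sum = Δs · [f(3.7) + f(3.9) + f(4.1) + f(4.3) + f(4.5)].
Sum = 11.2.

11.2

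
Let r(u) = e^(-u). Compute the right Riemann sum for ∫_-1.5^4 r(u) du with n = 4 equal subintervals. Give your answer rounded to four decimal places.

Δu = (4 − (-1.5))/4 = 1.375.
Right endpoints: -0.125, 1.25, 2.625, 4.
r(-0.125) ≈ 1.1331, r(1.25) ≈ 0.2865, r(2.625) ≈ 0.0724, r(4) ≈ 0.0183.
Sum = Δu · [r(-0.125) + r(1.25) + r(2.625) + r(4)].
Sum ≈ 2.0768.

2.0768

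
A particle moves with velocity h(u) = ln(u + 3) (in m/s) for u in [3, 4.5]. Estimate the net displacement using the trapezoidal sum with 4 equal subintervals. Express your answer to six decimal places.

Δu = (4.5 − 3)/4 = 0.375.
h(3) ≈ 1.791759, h(3.375) ≈ 1.852384, h(3.75) ≈ 1.909543, h(4.125) ≈ 1.963610, h(4.5) ≈ 2.014903.
T_4 = (Δu/2)·[h(u_0) + 2h(u_1) + 2h(u_2) + 2h(u_3) + h(u_4)].
Sum ≈ 2.860825.

2.860825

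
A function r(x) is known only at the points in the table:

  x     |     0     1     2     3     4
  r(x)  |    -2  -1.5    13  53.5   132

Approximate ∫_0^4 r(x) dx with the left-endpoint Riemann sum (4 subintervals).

Δx = 1.
Sum = 1·[(-2) + (-1.5) + 13 + 53.5] = 63.

63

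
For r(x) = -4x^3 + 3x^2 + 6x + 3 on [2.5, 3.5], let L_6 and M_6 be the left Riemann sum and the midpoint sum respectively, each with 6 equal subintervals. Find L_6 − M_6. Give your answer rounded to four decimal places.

L_6 ≈ -55.819444.
M_6 ≈ -62.673611.
L_6 − M_6 ≈ 6.8542.

6.8542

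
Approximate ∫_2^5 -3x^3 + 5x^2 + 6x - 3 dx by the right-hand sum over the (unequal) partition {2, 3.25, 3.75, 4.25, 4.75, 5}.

-282.37890625

Subinterval widths: 1.25, 0.5, 0.5, 0.5, 0.25.
Right endpoints: 3.25, 3.75, 4.25, 4.75, 5.
f(3.25) = -33.671875, f(3.75) = -68.390625, f(4.25) = -117.484375, f(4.75) = -183.203125, f(5) = -223.
Sum = Σ Δx_i · f(x_i).
Sum = -282.37890625.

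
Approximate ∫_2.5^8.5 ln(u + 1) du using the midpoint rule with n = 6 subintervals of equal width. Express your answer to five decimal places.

Δu = (8.5 − 2.5)/6 = 1.
Midpoints: 3, 4, 5, 6, 7, 8.
f(3) ≈ 1.38629, f(4) ≈ 1.60944, f(5) ≈ 1.79176, f(6) ≈ 1.94591, f(7) ≈ 2.07944, f(8) ≈ 2.19722.
Sum = Δu · [f(3) + f(4) + f(5) + ...].
Sum ≈ 11.01007.

11.01007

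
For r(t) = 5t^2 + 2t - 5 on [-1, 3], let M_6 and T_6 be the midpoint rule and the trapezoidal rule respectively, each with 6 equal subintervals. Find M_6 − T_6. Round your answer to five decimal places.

-2.22222

M_6 ≈ 33.9259259.
T_6 ≈ 36.1481481.
M_6 − T_6 ≈ -2.22222.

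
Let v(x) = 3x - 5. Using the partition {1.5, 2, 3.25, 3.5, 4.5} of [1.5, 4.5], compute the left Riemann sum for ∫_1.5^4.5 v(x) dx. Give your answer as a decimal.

7.6875

Subinterval widths: 0.5, 1.25, 0.25, 1.
Left endpoints: 1.5, 2, 3.25, 3.5.
v(1.5) = -0.5, v(2) = 1, v(3.25) = 4.75, v(3.5) = 5.5.
Sum = Σ Δx_i · v(x_i).
Sum = 7.6875.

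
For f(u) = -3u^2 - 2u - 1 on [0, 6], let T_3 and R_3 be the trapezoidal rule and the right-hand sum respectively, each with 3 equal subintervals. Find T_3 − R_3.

T_3 = -270.
R_3 = -390.
T_3 − R_3 = 120.

120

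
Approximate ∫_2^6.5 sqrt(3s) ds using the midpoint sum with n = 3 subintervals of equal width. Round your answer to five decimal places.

Δs = (6.5 − 2)/3 = 1.5.
Midpoints: 2.75, 4.25, 5.75.
f(2.75) ≈ 2.87228, f(4.25) ≈ 3.57071, f(5.75) ≈ 4.15331.
Sum = Δs · [f(2.75) + f(4.25) + f(5.75)].
Sum ≈ 15.89446.

15.89446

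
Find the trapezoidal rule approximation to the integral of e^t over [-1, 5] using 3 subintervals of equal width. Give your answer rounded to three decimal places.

194.389

Δt = (5 − (-1))/3 = 2.
f(-1) ≈ 0.368, f(1) ≈ 2.718, f(3) ≈ 20.086, f(5) ≈ 148.413.
T_3 = (Δt/2)·[f(t_0) + 2f(t_1) + 2f(t_2) + f(t_3)].
Sum ≈ 194.389.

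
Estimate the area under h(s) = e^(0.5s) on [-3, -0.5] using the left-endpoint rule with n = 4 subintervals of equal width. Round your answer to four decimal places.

Δs = (-0.5 − (-3))/4 = 0.625.
Left endpoints: -3, -2.375, -1.75, -1.125.
h(-3) ≈ 0.2231, h(-2.375) ≈ 0.3050, h(-1.75) ≈ 0.4169, h(-1.125) ≈ 0.5698.
Sum = Δs · [h(-3) + h(-2.375) + h(-1.75) + h(-1.125)].
Sum ≈ 0.9467.

0.9467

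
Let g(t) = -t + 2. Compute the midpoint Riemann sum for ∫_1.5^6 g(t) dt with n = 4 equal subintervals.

-7.875

Δt = (6 − 1.5)/4 = 1.125.
Midpoints: 2.0625, 3.1875, 4.3125, 5.4375.
g(2.0625) = -0.0625, g(3.1875) = -1.1875, g(4.3125) = -2.3125, g(5.4375) = -3.4375.
Sum = Δt · [g(2.0625) + g(3.1875) + g(4.3125) + g(5.4375)].
Sum = -7.875.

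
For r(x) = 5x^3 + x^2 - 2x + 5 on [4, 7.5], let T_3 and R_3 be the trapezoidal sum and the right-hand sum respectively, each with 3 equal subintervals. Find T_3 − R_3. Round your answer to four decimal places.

T_3 ≈ 3800.894676.
R_3 ≈ 4864.092593.
T_3 − R_3 ≈ -1063.1979.

-1063.1979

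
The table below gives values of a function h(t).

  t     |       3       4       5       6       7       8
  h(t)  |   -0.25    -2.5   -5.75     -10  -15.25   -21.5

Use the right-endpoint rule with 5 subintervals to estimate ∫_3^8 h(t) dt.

-55

Δt = 1.
Sum = 1·[(-2.5) + (-5.75) + (-10) + (-15.25) + (-21.5)] = -55.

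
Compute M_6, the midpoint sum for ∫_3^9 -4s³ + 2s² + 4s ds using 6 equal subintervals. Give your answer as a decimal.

Δs = (9 − 3)/6 = 1.
Midpoints: 3.5, 4.5, 5.5, 6.5, 7.5, 8.5.
f(3.5) = -133, f(4.5) = -306, f(5.5) = -583, f(6.5) = -988, f(7.5) = -1545, f(8.5) = -2278.
Sum = Δs · [f(3.5) + f(4.5) + f(5.5) + ...].
Sum = -5833.

-5833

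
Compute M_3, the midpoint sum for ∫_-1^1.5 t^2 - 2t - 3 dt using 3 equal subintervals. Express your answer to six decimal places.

Δt = (1.5 − (-1))/3 = 5/6.
Midpoints: -7/12, 0.25, 13/12.
f(-7/12) = -215/144, f(0.25) = -3.4375, f(13/12) = -575/144.
Sum = Δt · [f(-7/12) + f(0.25) + f(13/12)].
Sum ≈ -7.436343.

-7.436343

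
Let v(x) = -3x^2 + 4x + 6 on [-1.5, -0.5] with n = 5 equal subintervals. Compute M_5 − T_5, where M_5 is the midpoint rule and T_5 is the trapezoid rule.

M_5 = -1.24.
T_5 = -1.27.
M_5 − T_5 = 0.03.

0.03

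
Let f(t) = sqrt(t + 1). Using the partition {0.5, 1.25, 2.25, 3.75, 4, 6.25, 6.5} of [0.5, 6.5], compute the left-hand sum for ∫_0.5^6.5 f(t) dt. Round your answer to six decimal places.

11.371883

Subinterval widths: 0.75, 1, 1.5, 0.25, 2.25, 0.25.
Left endpoints: 0.5, 1.25, 2.25, 3.75, 4, 6.25.
f(0.5) ≈ 1.224745, f(1.25) ≈ 1.500000, f(2.25) ≈ 1.802776, f(3.75) ≈ 2.179449, f(4) ≈ 2.236068, f(6.25) ≈ 2.692582.
Sum = Σ Δt_i · f(t_i).
Sum ≈ 11.371883.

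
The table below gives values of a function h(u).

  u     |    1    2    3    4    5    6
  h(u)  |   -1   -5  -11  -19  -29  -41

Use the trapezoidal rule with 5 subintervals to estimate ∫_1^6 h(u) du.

-85

Δu = 1.
T_5 = (1/2)·[(-1) + 2·(-5) + 2·(-11) + 2·(-19) + 2·(-29) + (-41)] = -85.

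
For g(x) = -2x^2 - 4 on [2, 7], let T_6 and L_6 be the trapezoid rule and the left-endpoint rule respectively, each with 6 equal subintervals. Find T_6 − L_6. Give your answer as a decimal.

-37.5

T_6 ≈ -244.49074.
L_6 ≈ -206.99074.
T_6 − L_6 = -37.5.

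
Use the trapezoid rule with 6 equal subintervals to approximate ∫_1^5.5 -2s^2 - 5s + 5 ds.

-161.71875

Δs = (5.5 − 1)/6 = 0.75.
f(1) = -2, f(1.75) = -9.875, f(2.5) = -20, f(3.25) = -32.375, f(4) = -47, f(4.75) = -63.875, f(5.5) = -83.
T_6 = (Δs/2)·[f(s_0) + 2f(s_1) + ... + 2f(s_{5}) + f(s_6)].
Sum = -161.71875.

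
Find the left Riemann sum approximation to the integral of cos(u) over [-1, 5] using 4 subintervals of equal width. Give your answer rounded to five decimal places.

Δu = (5 − (-1))/4 = 1.5.
Left endpoints: -1, 0.5, 2, 3.5.
f(-1) ≈ 0.54030, f(0.5) ≈ 0.87758, f(2) ≈ -0.41615, f(3.5) ≈ -0.93646.
Sum = Δu · [f(-1) + f(0.5) + f(2) + f(3.5)].
Sum ≈ 0.09792.

0.09792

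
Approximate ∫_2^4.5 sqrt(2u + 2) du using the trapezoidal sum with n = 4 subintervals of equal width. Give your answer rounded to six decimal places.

7.258509

Δu = (4.5 − 2)/4 = 0.625.
f(2) ≈ 2.449490, f(2.625) ≈ 2.692582, f(3.25) ≈ 2.915476, f(3.875) ≈ 3.122499, f(4.5) ≈ 3.316625.
T_4 = (Δu/2)·[f(u_0) + 2f(u_1) + 2f(u_2) + 2f(u_3) + f(u_4)].
Sum ≈ 7.258509.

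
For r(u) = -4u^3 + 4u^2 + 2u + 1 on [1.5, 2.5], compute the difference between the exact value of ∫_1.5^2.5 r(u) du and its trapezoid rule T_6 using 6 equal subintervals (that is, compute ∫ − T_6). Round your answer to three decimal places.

0.093

Exact integral: ∫_1.5^2.5 r(u) du ≈ -12.66667.
T_6 ≈ -12.75926.
Error ≈ -12.66667 − (-12.75926) ≈ 0.093.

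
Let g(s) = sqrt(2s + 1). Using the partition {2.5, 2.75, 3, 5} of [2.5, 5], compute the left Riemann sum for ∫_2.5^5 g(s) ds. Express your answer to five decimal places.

6.54125

Subinterval widths: 0.25, 0.25, 2.
Left endpoints: 2.5, 2.75, 3.
g(2.5) ≈ 2.44949, g(2.75) ≈ 2.54951, g(3) ≈ 2.64575.
Sum = Σ Δs_i · g(s_i).
Sum ≈ 6.54125.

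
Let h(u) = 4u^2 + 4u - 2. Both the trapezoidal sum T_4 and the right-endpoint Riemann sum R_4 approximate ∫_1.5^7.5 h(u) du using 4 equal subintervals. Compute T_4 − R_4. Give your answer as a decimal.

-180

T_4 = 663.
R_4 = 843.
T_4 − R_4 = -180.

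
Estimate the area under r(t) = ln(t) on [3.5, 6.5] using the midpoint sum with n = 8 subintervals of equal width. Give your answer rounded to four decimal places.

4.7828

Δt = (6.5 − 3.5)/8 = 0.375.
Midpoints: 3.6875, 4.0625, 4.4375, 4.8125, 5.1875, 5.5625, 5.9375, 6.3125.
r(3.6875) ≈ 1.3049, r(4.0625) ≈ 1.4018, r(4.4375) ≈ 1.4901, r(4.8125) ≈ 1.5712, r(5.1875) ≈ 1.6463, r(5.5625) ≈ 1.7160, r(5.9375) ≈ 1.7813, r(6.3125) ≈ 1.8425.
Sum = Δt · [r(3.6875) + r(4.0625) + r(4.4375) + ...].
Sum ≈ 4.7828.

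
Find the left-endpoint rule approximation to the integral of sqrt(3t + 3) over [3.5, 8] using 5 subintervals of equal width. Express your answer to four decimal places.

Δt = (8 − 3.5)/5 = 0.9.
Left endpoints: 3.5, 4.4, 5.3, 6.2, 7.1.
f(3.5) ≈ 3.6742, f(4.4) ≈ 4.0249, f(5.3) ≈ 4.3474, f(6.2) ≈ 4.6476, f(7.1) ≈ 4.9295.
Sum = Δt · [f(3.5) + f(4.4) + f(5.3) + f(6.2) + f(7.1)].
Sum ≈ 19.4613.

19.4613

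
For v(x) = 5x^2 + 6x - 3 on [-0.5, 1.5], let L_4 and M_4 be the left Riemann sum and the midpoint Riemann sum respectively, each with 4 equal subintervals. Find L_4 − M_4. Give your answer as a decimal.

-4.875

L_4 = 0.75.
M_4 = 5.625.
L_4 − M_4 = -4.875.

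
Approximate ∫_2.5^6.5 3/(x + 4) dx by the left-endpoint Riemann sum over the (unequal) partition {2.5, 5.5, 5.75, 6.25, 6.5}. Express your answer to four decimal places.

1.6906

Subinterval widths: 3, 0.25, 0.5, 0.25.
Left endpoints: 2.5, 5.5, 5.75, 6.25.
f(2.5) = 6/13, f(5.5) = 6/19, f(5.75) = 4/13, f(6.25) = 12/41.
Sum = Σ Δx_i · f(x_i).
Sum ≈ 1.6906.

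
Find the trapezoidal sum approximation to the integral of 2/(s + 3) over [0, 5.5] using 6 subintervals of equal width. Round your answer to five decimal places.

Δs = (5.5 − 0)/6 = 11/12.
f(0) = 2/3, f(11/12) = 24/47, f(11/6) = 12/29, f(2.75) = 8/23, f(11/3) = 0.3, f(55/12) = 24/91, f(5.5) = 4/17.
T_6 = (Δs/2)·[f(s_0) + 2f(s_1) + ... + 2f(s_{5}) + f(s_6)].
Sum ≈ 2.09639.

2.09639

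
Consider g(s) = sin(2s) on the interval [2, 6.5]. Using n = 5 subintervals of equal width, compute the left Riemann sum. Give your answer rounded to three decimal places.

Δs = (6.5 − 2)/5 = 0.9.
Left endpoints: 2, 2.9, 3.8, 4.7, 5.6.
g(2) ≈ -0.757, g(2.9) ≈ -0.465, g(3.8) ≈ 0.968, g(4.7) ≈ 0.025, g(5.6) ≈ -0.979.
Sum = Δs · [g(2) + g(2.9) + g(3.8) + g(4.7) + g(5.6)].
Sum ≈ -1.087.

-1.087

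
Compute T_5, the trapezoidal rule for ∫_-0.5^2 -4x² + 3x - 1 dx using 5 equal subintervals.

-8.125

Δx = (2 − (-0.5))/5 = 0.5.
f(-0.5) = -3.5, f(0) = -1, f(0.5) = -0.5, f(1) = -2, f(1.5) = -5.5, f(2) = -11.
T_5 = (Δx/2)·[f(x_0) + 2f(x_1) + ... + 2f(x_{4}) + f(x_5)].
Sum = -8.125.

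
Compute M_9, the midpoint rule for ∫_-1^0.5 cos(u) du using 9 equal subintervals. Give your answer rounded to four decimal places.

Δu = (0.5 − (-1))/9 = 1/6.
Midpoints: -11/12, -0.75, -7/12, -5/12, -0.25, -1/12, 1/12, 0.25, 5/12.
f(-11/12) ≈ 0.6085, f(-0.75) ≈ 0.7317, f(-7/12) ≈ 0.8346, f(-5/12) ≈ 0.9144, f(-0.25) ≈ 0.9689, f(-1/12) ≈ 0.9965, f(1/12) ≈ 0.9965, f(0.25) ≈ 0.9689, f(5/12) ≈ 0.9144.
Sum = Δu · [f(-11/12) + f(-0.75) + f(-7/12) + ...].
Sum ≈ 1.3224.

1.3224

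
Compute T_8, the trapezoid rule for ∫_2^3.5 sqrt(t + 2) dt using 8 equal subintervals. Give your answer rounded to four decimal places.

3.2657

Δt = (3.5 − 2)/8 = 0.1875.
f(2) ≈ 2.0000, f(2.1875) ≈ 2.0463, f(2.375) ≈ 2.0917, f(2.5625) ≈ 2.1360, f(2.75) ≈ 2.1794, f(2.9375) ≈ 2.2220, f(3.125) ≈ 2.2638, f(3.3125) ≈ 2.3049, f(3.5) ≈ 2.3452.
T_8 = (Δt/2)·[f(t_0) + 2f(t_1) + ... + 2f(t_{7}) + f(t_8)].
Sum ≈ 3.2657.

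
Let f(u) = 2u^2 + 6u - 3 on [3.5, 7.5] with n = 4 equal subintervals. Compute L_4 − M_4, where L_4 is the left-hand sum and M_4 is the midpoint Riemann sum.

L_4 = 318.
M_4 = 372.
L_4 − M_4 = -54.

-54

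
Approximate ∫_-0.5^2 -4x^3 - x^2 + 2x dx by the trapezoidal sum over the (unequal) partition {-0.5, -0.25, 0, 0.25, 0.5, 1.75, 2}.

-19.6875

Subinterval widths: 0.25, 0.25, 0.25, 0.25, 1.25, 0.25.
f(-0.5) = -0.75, f(-0.25) = -0.5, f(0) = 0, f(0.25) = 0.375, f(0.5) = 0.25, f(1.75) = -21, f(2) = -32.
On each subinterval the trapezoid contributes (Δx_i/2)·[f(x_{i-1}) + f(x_i)].
Sum = -19.6875.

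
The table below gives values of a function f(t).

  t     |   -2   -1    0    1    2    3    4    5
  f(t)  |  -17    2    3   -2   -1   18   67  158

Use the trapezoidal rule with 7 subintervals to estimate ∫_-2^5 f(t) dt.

Δt = 1.
T_7 = (1/2)·[(-17) + 2·2 + 2·3 + 2·(-2) + 2·(-1) + 2·18 + 2·67 + 158] = 157.5.

157.5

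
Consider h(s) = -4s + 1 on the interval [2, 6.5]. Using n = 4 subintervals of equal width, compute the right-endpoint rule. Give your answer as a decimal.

Δs = (6.5 − 2)/4 = 1.125.
Right endpoints: 3.125, 4.25, 5.375, 6.5.
h(3.125) = -11.5, h(4.25) = -16, h(5.375) = -20.5, h(6.5) = -25.
Sum = Δs · [h(3.125) + h(4.25) + h(5.375) + h(6.5)].
Sum = -82.125.

-82.125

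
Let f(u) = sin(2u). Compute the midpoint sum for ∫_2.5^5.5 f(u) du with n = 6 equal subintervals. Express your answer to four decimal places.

Δu = (5.5 − 2.5)/6 = 0.5.
Midpoints: 2.75, 3.25, 3.75, 4.25, 4.75, 5.25.
f(2.75) ≈ -0.7055, f(3.25) ≈ 0.2151, f(3.75) ≈ 0.9380, f(4.25) ≈ 0.7985, f(4.75) ≈ -0.0752, f(5.25) ≈ -0.8797.
Sum = Δu · [f(2.75) + f(3.25) + f(3.75) + ...].
Sum ≈ 0.1456.

0.1456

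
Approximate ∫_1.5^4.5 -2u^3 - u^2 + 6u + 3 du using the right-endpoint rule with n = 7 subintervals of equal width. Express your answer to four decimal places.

Δu = (4.5 − 1.5)/7 = 3/7.
Right endpoints: 27/14, 33/14, 39/14, 45/14, 51/14, 57/14, 4.5.
f(27/14) = -2397/686, f(33/14) = -5010/343, f(39/14) = -21459/686, f(45/14) = -18681/343, f(51/14) = -58377/686, f(57/14) = -42576/343, f(4.5) = -172.5.
Sum = Δu · [f(27/14) + f(33/14) + f(39/14) + ...].
Sum ≈ -208.1020.

-208.1020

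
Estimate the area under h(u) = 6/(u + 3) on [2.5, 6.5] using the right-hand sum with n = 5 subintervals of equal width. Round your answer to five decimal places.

Δu = (6.5 − 2.5)/5 = 0.8.
Right endpoints: 3.3, 4.1, 4.9, 5.7, 6.5.
h(3.3) = 20/21, h(4.1) = 60/71, h(4.9) = 60/79, h(5.7) = 20/29, h(6.5) = 12/19.
Sum = Δu · [h(3.3) + h(4.1) + h(4.9) + h(5.7) + h(6.5)].
Sum ≈ 3.10254.

3.10254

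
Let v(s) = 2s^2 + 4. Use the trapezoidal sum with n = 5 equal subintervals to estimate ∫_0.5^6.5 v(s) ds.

Δs = (6.5 − 0.5)/5 = 1.2.
v(0.5) = 4.5, v(1.7) = 9.78, v(2.9) = 20.82, v(4.1) = 37.62, v(5.3) = 60.18, v(6.5) = 88.5.
T_5 = (Δs/2)·[v(s_0) + 2v(s_1) + ... + 2v(s_{4}) + v(s_5)].
Sum = 209.88.

209.88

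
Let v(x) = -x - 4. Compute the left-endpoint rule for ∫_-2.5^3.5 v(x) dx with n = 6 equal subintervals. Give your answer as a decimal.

-24

Δx = (3.5 − (-2.5))/6 = 1.
Left endpoints: -2.5, -1.5, -0.5, 0.5, 1.5, 2.5.
v(-2.5) = -1.5, v(-1.5) = -2.5, v(-0.5) = -3.5, v(0.5) = -4.5, v(1.5) = -5.5, v(2.5) = -6.5.
Sum = Δx · [v(-2.5) + v(-1.5) + v(-0.5) + ...].
Sum = -24.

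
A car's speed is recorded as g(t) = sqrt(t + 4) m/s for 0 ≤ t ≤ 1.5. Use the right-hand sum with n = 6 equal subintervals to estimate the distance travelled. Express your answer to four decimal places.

3.3087

Δt = (1.5 − 0)/6 = 0.25.
Right endpoints: 0.25, 0.5, 0.75, 1, 1.25, 1.5.
g(0.25) ≈ 2.0616, g(0.5) ≈ 2.1213, g(0.75) ≈ 2.1794, g(1) ≈ 2.2361, g(1.25) ≈ 2.2913, g(1.5) ≈ 2.3452.
Sum = Δt · [g(0.25) + g(0.5) + g(0.75) + ...].
Sum ≈ 3.3087.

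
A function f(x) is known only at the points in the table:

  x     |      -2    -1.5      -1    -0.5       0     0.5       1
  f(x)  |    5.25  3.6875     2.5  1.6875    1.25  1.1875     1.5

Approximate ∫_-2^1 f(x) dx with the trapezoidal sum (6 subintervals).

6.84375

Δx = 0.5.
T_6 = (0.5/2)·[5.25 + 2·3.6875 + 2·2.5 + 2·1.6875 + 2·1.25 + 2·1.1875 + 1.5] = 6.84375.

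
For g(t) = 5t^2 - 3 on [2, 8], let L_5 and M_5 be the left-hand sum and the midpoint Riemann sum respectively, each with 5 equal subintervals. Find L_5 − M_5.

-169.2

L_5 = 649.2.
M_5 = 818.4.
L_5 − M_5 = -169.2.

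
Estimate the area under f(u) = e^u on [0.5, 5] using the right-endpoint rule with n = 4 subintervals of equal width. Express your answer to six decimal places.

Δu = (5 − 0.5)/4 = 1.125.
Right endpoints: 1.625, 2.75, 3.875, 5.
f(1.625) ≈ 5.078419, f(2.75) ≈ 15.642632, f(3.875) ≈ 48.182698, f(5) ≈ 148.413159.
Sum = Δu · [f(1.625) + f(2.75) + f(3.875) + f(5)].
Sum ≈ 244.481522.

244.481522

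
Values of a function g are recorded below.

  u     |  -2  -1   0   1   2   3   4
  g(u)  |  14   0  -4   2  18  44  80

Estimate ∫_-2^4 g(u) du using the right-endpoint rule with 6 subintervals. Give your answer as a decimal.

Δu = 1.
Sum = 1·[0 + (-4) + 2 + 18 + 44 + 80] = 140.

140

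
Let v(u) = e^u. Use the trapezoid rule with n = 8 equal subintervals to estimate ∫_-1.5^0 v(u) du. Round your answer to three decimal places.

Δu = (0 − (-1.5))/8 = 0.1875.
v(-1.5) ≈ 0.223, v(-1.3125) ≈ 0.269, v(-1.125) ≈ 0.325, v(-0.9375) ≈ 0.392, v(-0.75) ≈ 0.472, v(-0.5625) ≈ 0.570, v(-0.375) ≈ 0.687, v(-0.1875) ≈ 0.829, v(0) ≈ 1.000.
T_8 = (Δu/2)·[v(u_0) + 2v(u_1) + ... + 2v(u_{7}) + v(u_8)].
Sum ≈ 0.779.

0.779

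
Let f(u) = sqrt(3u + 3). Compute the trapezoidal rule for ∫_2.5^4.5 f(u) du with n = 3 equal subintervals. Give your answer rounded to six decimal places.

7.329743

Δu = (4.5 − 2.5)/3 = 2/3.
f(2.5) ≈ 3.240370, f(19/6) ≈ 3.535534, f(23/6) ≈ 3.807887, f(4.5) ≈ 4.062019.
T_3 = (Δu/2)·[f(u_0) + 2f(u_1) + 2f(u_2) + f(u_3)].
Sum ≈ 7.329743.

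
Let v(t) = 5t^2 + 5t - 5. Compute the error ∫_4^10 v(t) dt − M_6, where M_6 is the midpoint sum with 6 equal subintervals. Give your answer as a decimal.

Exact integral: ∫_4^10 v(t) dt = 1740.
M_6 = 1737.5.
Error = 1740 − 1737.5 = 2.5.

2.5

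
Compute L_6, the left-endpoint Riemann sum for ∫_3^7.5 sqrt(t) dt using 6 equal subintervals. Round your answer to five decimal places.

Δt = (7.5 − 3)/6 = 0.75.
Left endpoints: 3, 3.75, 4.5, 5.25, 6, 6.75.
f(3) ≈ 1.73205, f(3.75) ≈ 1.93649, f(4.5) ≈ 2.12132, f(5.25) ≈ 2.29129, f(6) ≈ 2.44949, f(6.75) ≈ 2.59808.
Sum = Δt · [f(3) + f(3.75) + f(4.5) + ...].
Sum ≈ 9.84654.

9.84654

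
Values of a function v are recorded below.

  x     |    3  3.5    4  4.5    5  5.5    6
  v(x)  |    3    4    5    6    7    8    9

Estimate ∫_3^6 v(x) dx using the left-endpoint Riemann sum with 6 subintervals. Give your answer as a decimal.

Δx = 0.5.
Sum = 0.5·[3 + 4 + 5 + 6 + 7 + 8] = 16.5.

16.5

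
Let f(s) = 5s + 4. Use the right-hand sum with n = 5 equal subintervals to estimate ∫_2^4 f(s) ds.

40

Δs = (4 − 2)/5 = 0.4.
Right endpoints: 2.4, 2.8, 3.2, 3.6, 4.
f(2.4) = 16, f(2.8) = 18, f(3.2) = 20, f(3.6) = 22, f(4) = 24.
Sum = Δs · [f(2.4) + f(2.8) + f(3.2) + f(3.6) + f(4)].
Sum = 40.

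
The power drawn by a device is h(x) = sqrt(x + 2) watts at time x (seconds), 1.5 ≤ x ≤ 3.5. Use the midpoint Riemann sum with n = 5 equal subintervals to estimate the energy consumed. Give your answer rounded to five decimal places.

Δx = (3.5 − 1.5)/5 = 0.4.
Midpoints: 1.7, 2.1, 2.5, 2.9, 3.3.
h(1.7) ≈ 1.92354, h(2.1) ≈ 2.02485, h(2.5) ≈ 2.12132, h(2.9) ≈ 2.21359, h(3.3) ≈ 2.30217.
Sum = Δx · [h(1.7) + h(2.1) + h(2.5) + h(2.9) + h(3.3)].
Sum ≈ 4.23419.

4.23419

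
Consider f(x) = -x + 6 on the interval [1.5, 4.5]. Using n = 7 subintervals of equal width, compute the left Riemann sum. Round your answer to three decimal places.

Δx = (4.5 − 1.5)/7 = 3/7.
Left endpoints: 1.5, 27/14, 33/14, 39/14, 45/14, 51/14, 57/14.
f(1.5) = 4.5, f(27/14) = 57/14, f(33/14) = 51/14, f(39/14) = 45/14, f(45/14) = 39/14, f(51/14) = 33/14, f(57/14) = 27/14.
Sum = Δx · [f(1.5) + f(27/14) + f(33/14) + ...].
Sum ≈ 9.643.

9.643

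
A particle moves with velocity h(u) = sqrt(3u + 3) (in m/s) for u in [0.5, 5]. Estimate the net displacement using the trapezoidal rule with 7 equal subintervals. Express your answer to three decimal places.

Δu = (5 − 0.5)/7 = 9/14.
h(0.5) ≈ 2.121, h(8/7) ≈ 2.535, h(25/14) ≈ 2.891, h(17/7) ≈ 3.207, h(43/14) ≈ 3.495, h(26/7) ≈ 3.761, h(61/14) ≈ 4.009, h(5) ≈ 4.243.
T_7 = (Δu/2)·[h(u_0) + 2h(u_1) + ... + 2h(u_{6}) + h(u_7)].
Sum ≈ 14.837.

14.837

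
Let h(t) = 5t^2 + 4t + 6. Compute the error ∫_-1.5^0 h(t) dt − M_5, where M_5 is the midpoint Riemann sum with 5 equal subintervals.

0.05625

Exact integral: ∫_-1.5^0 h(t) dt = 10.125.
M_5 = 10.06875.
Error = 10.125 − 10.06875 = 0.05625.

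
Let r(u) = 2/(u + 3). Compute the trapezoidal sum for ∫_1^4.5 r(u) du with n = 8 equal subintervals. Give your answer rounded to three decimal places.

Δu = (4.5 − 1)/8 = 0.4375.
r(1) = 0.5, r(1.4375) = 32/71, r(1.875) = 16/39, r(2.3125) = 32/85, r(2.75) = 8/23, r(3.1875) = 32/99, r(3.625) = 16/53, r(4.0625) = 32/113, r(4.5) = 4/15.
T_8 = (Δu/2)·[r(u_0) + 2r(u_1) + ... + 2r(u_{7}) + r(u_8)].
Sum ≈ 1.259.

1.259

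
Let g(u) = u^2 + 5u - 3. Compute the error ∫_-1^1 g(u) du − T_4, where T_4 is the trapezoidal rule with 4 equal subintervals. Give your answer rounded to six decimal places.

Exact integral: ∫_-1^1 g(u) du ≈ -5.33333333.
T_4 = -5.25.
Error ≈ -5.33333333 − (-5.25) ≈ -0.083333.

-0.083333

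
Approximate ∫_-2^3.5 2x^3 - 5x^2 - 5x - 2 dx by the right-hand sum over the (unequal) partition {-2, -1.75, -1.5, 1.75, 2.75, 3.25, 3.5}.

Subinterval widths: 0.25, 0.25, 3.25, 1, 0.5, 0.25.
Right endpoints: -1.75, -1.5, 1.75, 2.75, 3.25, 3.5.
f(-1.75) = -19.28125, f(-1.5) = -12.5, f(1.75) = -15.34375, f(2.75) = -11.96875, f(3.25) = -2.40625, f(3.5) = 5.
Sum = Σ Δx_i · f(x_i).
Sum = -69.734375.

-69.734375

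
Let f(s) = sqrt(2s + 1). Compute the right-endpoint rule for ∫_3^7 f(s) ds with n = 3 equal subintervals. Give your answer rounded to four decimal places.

Δs = (7 − 3)/3 = 4/3.
Right endpoints: 13/3, 17/3, 7.
f(13/3) ≈ 3.1091, f(17/3) ≈ 3.5119, f(7) ≈ 3.8730.
Sum = Δs · [f(13/3) + f(17/3) + f(7)].
Sum ≈ 13.9920.

13.9920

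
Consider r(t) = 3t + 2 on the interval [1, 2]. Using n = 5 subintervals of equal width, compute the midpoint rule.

Δt = (2 − 1)/5 = 0.2.
Midpoints: 1.1, 1.3, 1.5, 1.7, 1.9.
r(1.1) = 5.3, r(1.3) = 5.9, r(1.5) = 6.5, r(1.7) = 7.1, r(1.9) = 7.7.
Sum = Δt · [r(1.1) + r(1.3) + r(1.5) + r(1.7) + r(1.9)].
Sum = 6.5.

6.5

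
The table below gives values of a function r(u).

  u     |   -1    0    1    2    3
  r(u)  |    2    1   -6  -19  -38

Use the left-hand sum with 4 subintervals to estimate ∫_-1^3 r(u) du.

-22

Δu = 1.
Sum = 1·[2 + 1 + (-6) + (-19)] = -22.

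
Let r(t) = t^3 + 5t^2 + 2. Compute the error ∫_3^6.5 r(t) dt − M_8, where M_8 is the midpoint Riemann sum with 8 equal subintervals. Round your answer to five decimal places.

1.07467

Exact integral: ∫_3^6.5 r(t) dt ≈ 845.7239583.
M_8 ≈ 844.6492920.
Error ≈ 845.7239583 − 844.6492920 ≈ 1.07467.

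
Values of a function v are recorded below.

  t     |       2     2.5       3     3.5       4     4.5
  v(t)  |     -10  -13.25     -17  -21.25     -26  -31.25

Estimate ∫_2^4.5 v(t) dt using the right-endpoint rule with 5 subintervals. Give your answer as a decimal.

-54.375

Δt = 0.5.
Sum = 0.5·[(-13.25) + (-17) + (-21.25) + (-26) + (-31.25)] = -54.375.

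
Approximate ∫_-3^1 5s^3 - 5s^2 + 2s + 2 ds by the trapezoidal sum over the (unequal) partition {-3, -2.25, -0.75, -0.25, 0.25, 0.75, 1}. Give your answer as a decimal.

-165.546875

Subinterval widths: 0.75, 1.5, 0.5, 0.5, 0.5, 0.25.
f(-3) = -184, f(-2.25) = -84.765625, f(-0.75) = -4.421875, f(-0.25) = 1.109375, f(0.25) = 2.265625, f(0.75) = 2.796875, f(1) = 4.
On each subinterval the trapezoid contributes (Δs_i/2)·[f(s_{i-1}) + f(s_i)].
Sum = -165.546875.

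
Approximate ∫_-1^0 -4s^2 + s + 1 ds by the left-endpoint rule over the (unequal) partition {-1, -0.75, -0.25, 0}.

-1.875

Subinterval widths: 0.25, 0.5, 0.25.
Left endpoints: -1, -0.75, -0.25.
f(-1) = -4, f(-0.75) = -2, f(-0.25) = 0.5.
Sum = Σ Δs_i · f(s_i).
Sum = -1.875.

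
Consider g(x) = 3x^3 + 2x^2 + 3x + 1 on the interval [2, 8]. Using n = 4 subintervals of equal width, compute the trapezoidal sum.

3597.75

Δx = (8 − 2)/4 = 1.5.
g(2) = 39, g(3.5) = 164.625, g(5) = 441, g(6.5) = 928.875, g(8) = 1689.
T_4 = (Δx/2)·[g(x_0) + 2g(x_1) + 2g(x_2) + 2g(x_3) + g(x_4)].
Sum = 3597.75.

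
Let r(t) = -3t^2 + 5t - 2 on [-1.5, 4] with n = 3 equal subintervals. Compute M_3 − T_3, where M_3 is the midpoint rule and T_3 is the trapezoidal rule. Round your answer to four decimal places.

M_3 ≈ -39.378472.
T_3 ≈ -53.243056.
M_3 − T_3 ≈ 13.8646.

13.8646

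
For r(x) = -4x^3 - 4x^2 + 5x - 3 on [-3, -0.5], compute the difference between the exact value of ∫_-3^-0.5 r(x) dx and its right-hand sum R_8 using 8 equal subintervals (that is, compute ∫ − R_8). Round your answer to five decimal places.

Exact integral: ∫_-3^-0.5 r(x) dx ≈ 15.7291667.
R_8 ≈ 7.0458984.
Error ≈ 15.7291667 − 7.0458984 ≈ 8.68327.

8.68327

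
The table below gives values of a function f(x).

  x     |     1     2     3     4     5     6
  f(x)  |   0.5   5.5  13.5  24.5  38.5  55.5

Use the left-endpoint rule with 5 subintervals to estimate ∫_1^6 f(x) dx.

Δx = 1.
Sum = 1·[0.5 + 5.5 + 13.5 + 24.5 + 38.5] = 82.5.

82.5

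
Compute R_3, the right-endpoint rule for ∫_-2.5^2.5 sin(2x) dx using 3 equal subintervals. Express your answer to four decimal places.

Δx = (2.5 − (-2.5))/3 = 5/3.
Right endpoints: -5/6, 5/6, 2.5.
f(-5/6) ≈ -0.9954, f(5/6) ≈ 0.9954, f(2.5) ≈ -0.9589.
Sum = Δx · [f(-5/6) + f(5/6) + f(2.5)].
Sum ≈ -1.5982.

-1.5982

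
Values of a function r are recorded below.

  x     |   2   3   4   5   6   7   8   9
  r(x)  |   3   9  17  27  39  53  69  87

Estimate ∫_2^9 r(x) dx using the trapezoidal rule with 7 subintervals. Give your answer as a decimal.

259

Δx = 1.
T_7 = (1/2)·[3 + 2·9 + 2·17 + 2·27 + 2·39 + 2·53 + 2·69 + 87] = 259.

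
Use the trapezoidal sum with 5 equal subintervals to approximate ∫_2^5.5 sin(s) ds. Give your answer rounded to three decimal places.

Δs = (5.5 − 2)/5 = 0.7.
f(2) ≈ 0.909, f(2.7) ≈ 0.427, f(3.4) ≈ -0.256, f(4.1) ≈ -0.818, f(4.8) ≈ -0.996, f(5.5) ≈ -0.706.
T_5 = (Δs/2)·[f(s_0) + 2f(s_1) + ... + 2f(s_{4}) + f(s_5)].
Sum ≈ -1.079.

-1.079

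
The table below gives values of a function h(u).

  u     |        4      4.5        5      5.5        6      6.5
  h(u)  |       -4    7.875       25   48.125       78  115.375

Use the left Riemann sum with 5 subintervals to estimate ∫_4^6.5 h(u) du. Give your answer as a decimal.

Δu = 0.5.
Sum = 0.5·[(-4) + 7.875 + 25 + 48.125 + 78] = 77.5.

77.5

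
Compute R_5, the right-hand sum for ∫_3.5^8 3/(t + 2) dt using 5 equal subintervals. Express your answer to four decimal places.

Δt = (8 − 3.5)/5 = 0.9.
Right endpoints: 4.4, 5.3, 6.2, 7.1, 8.
f(4.4) = 0.46875, f(5.3) = 30/73, f(6.2) = 15/41, f(7.1) = 30/91, f(8) = 0.3.
Sum = Δt · [f(4.4) + f(5.3) + f(6.2) + f(7.1) + f(8)].
Sum ≈ 1.6877.

1.6877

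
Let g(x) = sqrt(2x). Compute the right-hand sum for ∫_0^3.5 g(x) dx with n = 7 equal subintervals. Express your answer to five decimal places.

Δx = (3.5 − 0)/7 = 0.5.
Right endpoints: 0.5, 1, 1.5, 2, 2.5, 3, 3.5.
g(0.5) ≈ 1.00000, g(1) ≈ 1.41421, g(1.5) ≈ 1.73205, g(2) ≈ 2.00000, g(2.5) ≈ 2.23607, g(3) ≈ 2.44949, g(3.5) ≈ 2.64575.
Sum = Δx · [g(0.5) + g(1) + g(1.5) + ...].
Sum ≈ 6.73879.

6.73879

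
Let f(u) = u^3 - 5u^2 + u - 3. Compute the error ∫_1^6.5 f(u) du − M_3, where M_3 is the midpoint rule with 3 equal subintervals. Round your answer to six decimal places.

9.628183

Exact integral: ∫_1^6.5 f(u) du ≈ -5.90104167.
M_3 ≈ -15.52922454.
Error ≈ -5.90104167 − (-15.52922454) ≈ 9.628183.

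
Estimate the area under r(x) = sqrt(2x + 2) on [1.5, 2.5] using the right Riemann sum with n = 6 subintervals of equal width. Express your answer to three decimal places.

Δx = (2.5 − 1.5)/6 = 1/6.
Right endpoints: 5/3, 11/6, 2, 13/6, 7/3, 2.5.
r(5/3) ≈ 2.309, r(11/6) ≈ 2.380, r(2) ≈ 2.449, r(13/6) ≈ 2.517, r(7/3) ≈ 2.582, r(2.5) ≈ 2.646.
Sum = Δx · [r(5/3) + r(11/6) + r(2) + ...].
Sum ≈ 2.481.

2.481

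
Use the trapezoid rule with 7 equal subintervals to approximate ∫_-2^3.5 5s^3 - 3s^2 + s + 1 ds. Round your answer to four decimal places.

130.9968

Δs = (3.5 − (-2))/7 = 11/14.
f(-2) = -53, f(-17/14) = -37291/2744, f(-3/7) = -128/343, f(5/14) = 3299/2744, f(8/7) = 1951/343, f(27/14) = 75833/2744, f(19/7) = 27988/343, f(3.5) = 182.125.
T_7 = (Δs/2)·[f(s_0) + 2f(s_1) + ... + 2f(s_{6}) + f(s_7)].
Sum ≈ 130.9968.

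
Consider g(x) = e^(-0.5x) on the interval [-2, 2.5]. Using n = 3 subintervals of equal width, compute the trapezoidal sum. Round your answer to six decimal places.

5.089424

Δx = (2.5 − (-2))/3 = 1.5.
g(-2) ≈ 2.718282, g(-0.5) ≈ 1.284025, g(1) ≈ 0.606531, g(2.5) ≈ 0.286505.
T_3 = (Δx/2)·[g(x_0) + 2g(x_1) + 2g(x_2) + g(x_3)].
Sum ≈ 5.089424.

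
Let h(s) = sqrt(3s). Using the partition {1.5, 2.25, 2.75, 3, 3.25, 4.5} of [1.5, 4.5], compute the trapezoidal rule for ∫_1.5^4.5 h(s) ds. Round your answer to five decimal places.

8.88467

Subinterval widths: 0.75, 0.5, 0.25, 0.25, 1.25.
h(1.5) ≈ 2.12132, h(2.25) ≈ 2.59808, h(2.75) ≈ 2.87228, h(3) ≈ 3.00000, h(3.25) ≈ 3.12250, h(4.5) ≈ 3.67423.
On each subinterval the trapezoid contributes (Δs_i/2)·[h(s_{i-1}) + h(s_i)].
Sum ≈ 8.88467.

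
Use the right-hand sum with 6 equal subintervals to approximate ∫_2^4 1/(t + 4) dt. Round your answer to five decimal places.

Δt = (4 − 2)/6 = 1/3.
Right endpoints: 7/3, 8/3, 3, 10/3, 11/3, 4.
f(7/3) = 3/19, f(8/3) = 0.15, f(3) = 1/7, f(10/3) = 3/22, f(11/3) = 3/23, f(4) = 0.125.
Sum = Δt · [f(7/3) + f(8/3) + f(3) + ...].
Sum ≈ 0.28085.

0.28085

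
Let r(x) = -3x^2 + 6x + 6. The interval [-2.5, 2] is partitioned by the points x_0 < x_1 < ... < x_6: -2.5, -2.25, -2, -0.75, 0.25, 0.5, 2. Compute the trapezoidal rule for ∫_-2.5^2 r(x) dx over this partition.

-6.5625

Subinterval widths: 0.25, 0.25, 1.25, 1, 0.25, 1.5.
r(-2.5) = -27.75, r(-2.25) = -22.6875, r(-2) = -18, r(-0.75) = -0.1875, r(0.25) = 7.3125, r(0.5) = 8.25, r(2) = 6.
On each subinterval the trapezoid contributes (Δx_i/2)·[r(x_{i-1}) + r(x_i)].
Sum = -6.5625.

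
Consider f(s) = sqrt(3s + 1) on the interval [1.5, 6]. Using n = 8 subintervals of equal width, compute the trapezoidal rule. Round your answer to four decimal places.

15.5301

Δs = (6 − 1.5)/8 = 0.5625.
f(1.5) ≈ 2.3452, f(2.0625) ≈ 2.6810, f(2.625) ≈ 2.9791, f(3.1875) ≈ 3.2500, f(3.75) ≈ 3.5000, f(4.3125) ≈ 3.7333, f(4.875) ≈ 3.9528, f(5.4375) ≈ 4.1608, f(6) ≈ 4.3589.
T_8 = (Δs/2)·[f(s_0) + 2f(s_1) + ... + 2f(s_{7}) + f(s_8)].
Sum ≈ 15.5301.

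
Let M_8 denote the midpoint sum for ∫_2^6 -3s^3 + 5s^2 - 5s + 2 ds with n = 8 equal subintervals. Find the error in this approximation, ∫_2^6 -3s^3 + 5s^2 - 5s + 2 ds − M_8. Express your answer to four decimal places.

-2.5833

Exact integral: ∫_2^6 f(s) ds ≈ -685.333333.
M_8 = -682.75.
Error ≈ -685.333333 − (-682.75) ≈ -2.5833.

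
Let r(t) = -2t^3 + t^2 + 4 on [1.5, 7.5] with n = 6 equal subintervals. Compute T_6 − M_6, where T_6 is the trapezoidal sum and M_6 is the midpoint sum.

-39

T_6 = -1442.
M_6 = -1403.
T_6 − M_6 = -39.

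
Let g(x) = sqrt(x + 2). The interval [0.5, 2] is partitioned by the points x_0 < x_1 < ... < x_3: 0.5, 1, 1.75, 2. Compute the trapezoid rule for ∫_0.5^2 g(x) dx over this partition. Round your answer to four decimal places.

2.6961

Subinterval widths: 0.5, 0.75, 0.25.
g(0.5) ≈ 1.5811, g(1) ≈ 1.7321, g(1.75) ≈ 1.9365, g(2) ≈ 2.0000.
On each subinterval the trapezoid contributes (Δx_i/2)·[g(x_{i-1}) + g(x_i)].
Sum ≈ 2.6961.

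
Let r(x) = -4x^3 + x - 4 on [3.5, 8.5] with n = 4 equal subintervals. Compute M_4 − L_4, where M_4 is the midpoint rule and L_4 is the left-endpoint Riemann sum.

-1284.375

M_4 = -5013.125.
L_4 = -3728.75.
M_4 − L_4 = -1284.375.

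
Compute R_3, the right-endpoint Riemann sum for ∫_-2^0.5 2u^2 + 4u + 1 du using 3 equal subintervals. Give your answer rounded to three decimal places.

Δu = (0.5 − (-2))/3 = 5/6.
Right endpoints: -7/6, -1/3, 0.5.
f(-7/6) = -17/18, f(-1/3) = -1/9, f(0.5) = 3.5.
Sum = Δu · [f(-7/6) + f(-1/3) + f(0.5)].
Sum ≈ 2.037.

2.037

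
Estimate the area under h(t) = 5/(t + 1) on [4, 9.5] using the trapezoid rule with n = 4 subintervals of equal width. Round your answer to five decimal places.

Δt = (9.5 − 4)/4 = 1.375.
h(4) = 1, h(5.375) = 40/51, h(6.75) = 20/31, h(8.125) = 40/73, h(9.5) = 10/21.
T_4 = (Δt/2)·[h(t_0) + 2h(t_1) + 2h(t_2) + 2h(t_3) + h(t_4)].
Sum ≈ 3.73383.

3.73383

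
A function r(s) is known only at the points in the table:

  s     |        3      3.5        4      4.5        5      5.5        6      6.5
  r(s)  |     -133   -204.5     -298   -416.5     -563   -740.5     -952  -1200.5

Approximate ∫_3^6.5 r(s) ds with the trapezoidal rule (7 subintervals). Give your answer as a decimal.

-1920.625

Δs = 0.5.
T_7 = (0.5/2)·[(-133) + 2·(-204.5) + 2·(-298) + 2·(-416.5) + 2·(-563) + 2·(-740.5) + 2·(-952) + (-1200.5)] = -1920.625.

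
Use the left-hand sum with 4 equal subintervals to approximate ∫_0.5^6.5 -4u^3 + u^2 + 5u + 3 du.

Δu = (6.5 − 0.5)/4 = 1.5.
Left endpoints: 0.5, 2, 3.5, 5.
f(0.5) = 5.25, f(2) = -15, f(3.5) = -138.75, f(5) = -447.
Sum = Δu · [f(0.5) + f(2) + f(3.5) + f(5)].
Sum = -893.25.

-893.25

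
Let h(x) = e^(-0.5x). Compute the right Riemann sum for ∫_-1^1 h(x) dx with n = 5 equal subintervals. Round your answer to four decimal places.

1.8829

Δx = (1 − (-1))/5 = 0.4.
Right endpoints: -0.6, -0.2, 0.2, 0.6, 1.
h(-0.6) ≈ 1.3499, h(-0.2) ≈ 1.1052, h(0.2) ≈ 0.9048, h(0.6) ≈ 0.7408, h(1) ≈ 0.6065.
Sum = Δx · [h(-0.6) + h(-0.2) + h(0.2) + h(0.6) + h(1)].
Sum ≈ 1.8829.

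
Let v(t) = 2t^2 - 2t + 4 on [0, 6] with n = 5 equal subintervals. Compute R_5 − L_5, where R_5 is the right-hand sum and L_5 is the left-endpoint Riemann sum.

R_5 = 170.88.
L_5 = 98.88.
R_5 − L_5 = 72.

72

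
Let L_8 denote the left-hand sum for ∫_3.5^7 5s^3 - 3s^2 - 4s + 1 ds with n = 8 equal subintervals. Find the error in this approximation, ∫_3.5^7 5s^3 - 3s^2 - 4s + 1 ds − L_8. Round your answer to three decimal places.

Exact integral: ∫_3.5^7 f(s) ds = 2443.546875.
L_8 ≈ 2150.92261.
Error ≈ 2443.546875 − 2150.92261 ≈ 292.624.

292.624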